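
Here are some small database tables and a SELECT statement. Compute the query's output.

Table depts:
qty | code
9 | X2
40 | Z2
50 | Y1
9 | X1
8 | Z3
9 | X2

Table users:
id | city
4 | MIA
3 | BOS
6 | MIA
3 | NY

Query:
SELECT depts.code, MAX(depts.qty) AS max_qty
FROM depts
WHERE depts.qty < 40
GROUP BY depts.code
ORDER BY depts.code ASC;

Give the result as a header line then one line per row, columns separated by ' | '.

== RESULT ==
depts.code | max_qty
X1 | 9
X2 | 9
Z3 | 8

Derivation:
After WHERE (4 rows):
depts.qty | depts.code
9 | X2
9 | X1
8 | Z3
9 | X2
After GROUP BY (3 rows):
depts.code | max_qty
X2 | 9
X1 | 9
Z3 | 8
After ORDER BY (3 rows):
depts.code | max_qty
X1 | 9
X2 | 9
Z3 | 8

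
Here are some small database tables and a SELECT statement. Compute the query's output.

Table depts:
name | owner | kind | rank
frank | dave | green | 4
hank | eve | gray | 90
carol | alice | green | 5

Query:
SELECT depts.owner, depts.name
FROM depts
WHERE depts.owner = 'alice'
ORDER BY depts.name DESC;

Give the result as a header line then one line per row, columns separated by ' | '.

== RESULT ==
depts.owner | depts.name
alice | carol

Derivation:
After WHERE (1 rows):
depts.name | depts.owner | depts.kind | depts.rank
carol | alice | green | 5
After SELECT (1 rows):
depts.owner | depts.name
alice | carol
After ORDER BY (1 rows):
depts.owner | depts.name
alice | carol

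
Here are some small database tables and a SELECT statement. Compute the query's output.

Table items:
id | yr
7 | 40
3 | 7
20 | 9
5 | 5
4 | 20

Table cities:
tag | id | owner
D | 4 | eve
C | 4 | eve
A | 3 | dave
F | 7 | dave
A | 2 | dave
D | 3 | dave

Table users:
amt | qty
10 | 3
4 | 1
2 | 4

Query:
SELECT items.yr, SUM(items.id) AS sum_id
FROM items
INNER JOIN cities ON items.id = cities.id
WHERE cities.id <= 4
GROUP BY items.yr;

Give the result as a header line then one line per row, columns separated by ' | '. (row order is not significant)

After JOIN cities (5 rows):
items.id | items.yr | cities.tag | cities.id | cities.owner
7 | 40 | F | 7 | dave
3 | 7 | A | 3 | dave
3 | 7 | D | 3 | dave
4 | 20 | D | 4 | eve
4 | 20 | C | 4 | eve
After WHERE (4 rows):
items.id | items.yr | cities.tag | cities.id | cities.owner
3 | 7 | A | 3 | dave
3 | 7 | D | 3 | dave
4 | 20 | D | 4 | eve
4 | 20 | C | 4 | eve
After GROUP BY (2 rows):
items.yr | sum_id
7 | 6
20 | 8

== RESULT ==
items.yr | sum_id
7 | 6
20 | 8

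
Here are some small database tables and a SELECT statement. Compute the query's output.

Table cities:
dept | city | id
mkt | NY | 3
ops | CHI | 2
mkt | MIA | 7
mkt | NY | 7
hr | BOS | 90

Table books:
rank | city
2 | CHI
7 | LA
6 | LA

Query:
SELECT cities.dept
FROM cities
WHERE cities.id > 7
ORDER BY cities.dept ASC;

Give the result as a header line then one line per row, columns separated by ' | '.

After WHERE (1 rows):
cities.dept | cities.city | cities.id
hr | BOS | 90
After SELECT (1 rows):
cities.dept
hr
After ORDER BY (1 rows):
cities.dept
hr

== RESULT ==
cities.dept
hr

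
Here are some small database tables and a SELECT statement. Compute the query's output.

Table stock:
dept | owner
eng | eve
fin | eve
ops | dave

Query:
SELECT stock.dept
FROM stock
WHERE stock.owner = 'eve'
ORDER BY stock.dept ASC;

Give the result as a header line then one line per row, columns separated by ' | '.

== RESULT ==
stock.dept
eng
fin

Derivation:
After WHERE (2 rows):
stock.dept | stock.owner
eng | eve
fin | eve
After SELECT (2 rows):
stock.dept
eng
fin
After ORDER BY (2 rows):
stock.dept
eng
fin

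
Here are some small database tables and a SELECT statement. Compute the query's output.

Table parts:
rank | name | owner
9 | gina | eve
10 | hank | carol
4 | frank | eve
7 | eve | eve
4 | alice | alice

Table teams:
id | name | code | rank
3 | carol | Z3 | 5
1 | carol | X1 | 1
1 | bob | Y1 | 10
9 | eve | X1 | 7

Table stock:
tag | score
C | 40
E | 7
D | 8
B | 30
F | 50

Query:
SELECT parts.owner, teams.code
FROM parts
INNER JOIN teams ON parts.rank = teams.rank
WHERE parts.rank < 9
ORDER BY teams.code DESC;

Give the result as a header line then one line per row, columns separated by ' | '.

After JOIN teams (2 rows):
parts.rank | parts.name | parts.owner | teams.id | teams.name | teams.code | teams.rank
10 | hank | carol | 1 | bob | Y1 | 10
7 | eve | eve | 9 | eve | X1 | 7
After WHERE (1 rows):
parts.rank | parts.name | parts.owner | teams.id | teams.name | teams.code | teams.rank
7 | eve | eve | 9 | eve | X1 | 7
After SELECT (1 rows):
parts.owner | teams.code
eve | X1
After ORDER BY (1 rows):
parts.owner | teams.code
eve | X1

== RESULT ==
parts.owner | teams.code
eve | X1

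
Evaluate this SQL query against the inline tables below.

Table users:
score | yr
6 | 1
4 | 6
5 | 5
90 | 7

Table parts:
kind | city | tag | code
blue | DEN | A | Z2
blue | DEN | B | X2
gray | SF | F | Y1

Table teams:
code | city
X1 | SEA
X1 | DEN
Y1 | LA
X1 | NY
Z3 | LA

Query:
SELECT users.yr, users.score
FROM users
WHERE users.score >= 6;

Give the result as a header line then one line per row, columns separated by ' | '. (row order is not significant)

== RESULT ==
users.yr | users.score
1 | 6
7 | 90

Derivation:
After WHERE (2 rows):
users.score | users.yr
6 | 1
90 | 7
After SELECT (2 rows):
users.yr | users.score
1 | 6
7 | 90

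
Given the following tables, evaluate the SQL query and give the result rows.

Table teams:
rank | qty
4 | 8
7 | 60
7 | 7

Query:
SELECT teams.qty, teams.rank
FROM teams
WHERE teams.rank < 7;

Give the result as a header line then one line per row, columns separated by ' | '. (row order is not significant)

After WHERE (1 rows):
teams.rank | teams.qty
4 | 8
After SELECT (1 rows):
teams.qty | teams.rank
8 | 4

== RESULT ==
teams.qty | teams.rank
8 | 4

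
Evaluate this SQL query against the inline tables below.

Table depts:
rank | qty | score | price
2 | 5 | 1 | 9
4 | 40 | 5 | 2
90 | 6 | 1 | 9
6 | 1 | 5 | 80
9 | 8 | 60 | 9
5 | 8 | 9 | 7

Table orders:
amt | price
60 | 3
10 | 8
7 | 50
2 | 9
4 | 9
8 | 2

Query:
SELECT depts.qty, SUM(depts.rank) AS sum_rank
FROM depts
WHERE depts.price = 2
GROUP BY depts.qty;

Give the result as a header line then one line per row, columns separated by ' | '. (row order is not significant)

After WHERE (1 rows):
depts.rank | depts.qty | depts.score | depts.price
4 | 40 | 5 | 2
After GROUP BY (1 rows):
depts.qty | sum_rank
40 | 4

== RESULT ==
depts.qty | sum_rank
40 | 4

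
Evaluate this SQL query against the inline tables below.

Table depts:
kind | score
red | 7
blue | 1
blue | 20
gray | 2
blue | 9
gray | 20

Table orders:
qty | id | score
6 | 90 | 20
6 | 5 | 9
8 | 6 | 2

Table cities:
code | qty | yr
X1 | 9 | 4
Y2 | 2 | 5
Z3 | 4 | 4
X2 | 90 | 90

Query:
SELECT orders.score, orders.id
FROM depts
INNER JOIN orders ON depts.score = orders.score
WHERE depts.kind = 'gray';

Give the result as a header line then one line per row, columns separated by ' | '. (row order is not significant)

== RESULT ==
orders.score | orders.id
2 | 6
20 | 90

Derivation:
After JOIN orders (4 rows):
depts.kind | depts.score | orders.qty | orders.id | orders.score
blue | 20 | 6 | 90 | 20
gray | 2 | 8 | 6 | 2
blue | 9 | 6 | 5 | 9
gray | 20 | 6 | 90 | 20
After WHERE (2 rows):
depts.kind | depts.score | orders.qty | orders.id | orders.score
gray | 2 | 8 | 6 | 2
gray | 20 | 6 | 90 | 20
After SELECT (2 rows):
orders.score | orders.id
2 | 6
20 | 90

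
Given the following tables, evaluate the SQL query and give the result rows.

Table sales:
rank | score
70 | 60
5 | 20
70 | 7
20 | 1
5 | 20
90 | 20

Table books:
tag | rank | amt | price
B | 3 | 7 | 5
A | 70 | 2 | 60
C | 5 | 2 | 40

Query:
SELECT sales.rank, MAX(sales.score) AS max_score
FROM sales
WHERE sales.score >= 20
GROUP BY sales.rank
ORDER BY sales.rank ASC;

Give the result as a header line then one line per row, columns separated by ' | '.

After WHERE (4 rows):
sales.rank | sales.score
70 | 60
5 | 20
5 | 20
90 | 20
After GROUP BY (3 rows):
sales.rank | max_score
70 | 60
5 | 20
90 | 20
After ORDER BY (3 rows):
sales.rank | max_score
5 | 20
70 | 60
90 | 20

== RESULT ==
sales.rank | max_score
5 | 20
70 | 60
90 | 20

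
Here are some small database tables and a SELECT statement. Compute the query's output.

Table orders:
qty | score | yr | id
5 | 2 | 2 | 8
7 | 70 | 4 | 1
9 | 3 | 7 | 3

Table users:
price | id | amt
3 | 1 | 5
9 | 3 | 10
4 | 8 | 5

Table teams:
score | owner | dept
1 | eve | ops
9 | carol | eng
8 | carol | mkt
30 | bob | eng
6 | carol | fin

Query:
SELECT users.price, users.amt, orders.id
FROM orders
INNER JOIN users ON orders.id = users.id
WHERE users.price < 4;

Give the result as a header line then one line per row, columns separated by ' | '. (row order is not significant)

After JOIN users (3 rows):
orders.qty | orders.score | orders.yr | orders.id | users.price | users.id | users.amt
5 | 2 | 2 | 8 | 4 | 8 | 5
7 | 70 | 4 | 1 | 3 | 1 | 5
9 | 3 | 7 | 3 | 9 | 3 | 10
After WHERE (1 rows):
orders.qty | orders.score | orders.yr | orders.id | users.price | users.id | users.amt
7 | 70 | 4 | 1 | 3 | 1 | 5
After SELECT (1 rows):
users.price | users.amt | orders.id
3 | 5 | 1

== RESULT ==
users.price | users.amt | orders.id
3 | 5 | 1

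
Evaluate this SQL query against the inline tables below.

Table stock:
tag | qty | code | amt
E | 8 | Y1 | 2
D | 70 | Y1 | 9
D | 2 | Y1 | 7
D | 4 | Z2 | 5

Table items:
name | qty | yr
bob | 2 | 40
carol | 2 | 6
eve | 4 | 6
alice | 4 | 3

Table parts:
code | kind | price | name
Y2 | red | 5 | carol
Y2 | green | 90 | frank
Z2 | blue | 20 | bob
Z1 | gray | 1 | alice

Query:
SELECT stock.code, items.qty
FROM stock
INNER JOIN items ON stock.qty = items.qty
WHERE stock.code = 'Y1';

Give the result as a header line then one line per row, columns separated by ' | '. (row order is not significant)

After JOIN items (4 rows):
stock.tag | stock.qty | stock.code | stock.amt | items.name | items.qty | items.yr
D | 2 | Y1 | 7 | bob | 2 | 40
D | 2 | Y1 | 7 | carol | 2 | 6
D | 4 | Z2 | 5 | eve | 4 | 6
D | 4 | Z2 | 5 | alice | 4 | 3
After WHERE (2 rows):
stock.tag | stock.qty | stock.code | stock.amt | items.name | items.qty | items.yr
D | 2 | Y1 | 7 | bob | 2 | 40
D | 2 | Y1 | 7 | carol | 2 | 6
After SELECT (2 rows):
stock.code | items.qty
Y1 | 2
Y1 | 2

== RESULT ==
stock.code | items.qty
Y1 | 2
Y1 | 2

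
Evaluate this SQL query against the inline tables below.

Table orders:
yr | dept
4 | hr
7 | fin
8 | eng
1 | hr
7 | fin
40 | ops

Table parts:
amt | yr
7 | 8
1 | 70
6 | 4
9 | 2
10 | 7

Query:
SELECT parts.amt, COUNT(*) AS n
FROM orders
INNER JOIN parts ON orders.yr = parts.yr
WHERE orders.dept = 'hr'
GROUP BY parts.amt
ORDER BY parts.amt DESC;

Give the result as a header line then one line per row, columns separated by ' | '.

== RESULT ==
parts.amt | n
6 | 1

Derivation:
After JOIN parts (4 rows):
orders.yr | orders.dept | parts.amt | parts.yr
4 | hr | 6 | 4
7 | fin | 10 | 7
8 | eng | 7 | 8
7 | fin | 10 | 7
After WHERE (1 rows):
orders.yr | orders.dept | parts.amt | parts.yr
4 | hr | 6 | 4
After GROUP BY (1 rows):
parts.amt | n
6 | 1
After ORDER BY (1 rows):
parts.amt | n
6 | 1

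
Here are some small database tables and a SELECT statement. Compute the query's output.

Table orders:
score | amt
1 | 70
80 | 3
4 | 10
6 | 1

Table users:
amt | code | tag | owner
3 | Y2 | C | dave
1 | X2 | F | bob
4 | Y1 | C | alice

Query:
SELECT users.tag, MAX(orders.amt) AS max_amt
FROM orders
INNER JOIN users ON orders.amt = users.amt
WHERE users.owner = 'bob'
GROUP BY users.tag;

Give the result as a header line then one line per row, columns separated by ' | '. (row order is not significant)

== RESULT ==
users.tag | max_amt
F | 1

Derivation:
After JOIN users (2 rows):
orders.score | orders.amt | users.amt | users.code | users.tag | users.owner
80 | 3 | 3 | Y2 | C | dave
6 | 1 | 1 | X2 | F | bob
After WHERE (1 rows):
orders.score | orders.amt | users.amt | users.code | users.tag | users.owner
6 | 1 | 1 | X2 | F | bob
After GROUP BY (1 rows):
users.tag | max_amt
F | 1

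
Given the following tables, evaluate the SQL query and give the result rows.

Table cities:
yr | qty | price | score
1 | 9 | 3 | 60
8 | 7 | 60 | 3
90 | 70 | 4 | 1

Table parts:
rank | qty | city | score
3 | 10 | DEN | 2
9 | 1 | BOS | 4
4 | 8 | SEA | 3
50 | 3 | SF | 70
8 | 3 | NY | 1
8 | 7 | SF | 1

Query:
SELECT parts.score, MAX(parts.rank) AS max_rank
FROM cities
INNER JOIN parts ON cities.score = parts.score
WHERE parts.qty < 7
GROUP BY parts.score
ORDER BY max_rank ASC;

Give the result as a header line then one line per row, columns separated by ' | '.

After JOIN parts (3 rows):
cities.yr | cities.qty | cities.price | cities.score | parts.rank | parts.qty | parts.city | parts.score
8 | 7 | 60 | 3 | 4 | 8 | SEA | 3
90 | 70 | 4 | 1 | 8 | 3 | NY | 1
90 | 70 | 4 | 1 | 8 | 7 | SF | 1
After WHERE (1 rows):
cities.yr | cities.qty | cities.price | cities.score | parts.rank | parts.qty | parts.city | parts.score
90 | 70 | 4 | 1 | 8 | 3 | NY | 1
After GROUP BY (1 rows):
parts.score | max_rank
1 | 8
After ORDER BY (1 rows):
parts.score | max_rank
1 | 8

== RESULT ==
parts.score | max_rank
1 | 8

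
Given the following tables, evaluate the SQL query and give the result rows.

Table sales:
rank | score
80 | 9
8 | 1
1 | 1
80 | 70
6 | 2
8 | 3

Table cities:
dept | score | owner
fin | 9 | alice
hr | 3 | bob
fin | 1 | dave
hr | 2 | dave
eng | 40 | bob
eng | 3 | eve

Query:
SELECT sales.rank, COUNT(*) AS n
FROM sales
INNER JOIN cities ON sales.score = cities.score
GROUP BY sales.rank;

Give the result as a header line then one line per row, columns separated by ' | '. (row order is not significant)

After JOIN cities (6 rows):
sales.rank | sales.score | cities.dept | cities.score | cities.owner
80 | 9 | fin | 9 | alice
8 | 1 | fin | 1 | dave
1 | 1 | fin | 1 | dave
6 | 2 | hr | 2 | dave
8 | 3 | hr | 3 | bob
8 | 3 | eng | 3 | eve
After GROUP BY (4 rows):
sales.rank | n
80 | 1
8 | 3
1 | 1
6 | 1

== RESULT ==
sales.rank | n
80 | 1
8 | 3
1 | 1
6 | 1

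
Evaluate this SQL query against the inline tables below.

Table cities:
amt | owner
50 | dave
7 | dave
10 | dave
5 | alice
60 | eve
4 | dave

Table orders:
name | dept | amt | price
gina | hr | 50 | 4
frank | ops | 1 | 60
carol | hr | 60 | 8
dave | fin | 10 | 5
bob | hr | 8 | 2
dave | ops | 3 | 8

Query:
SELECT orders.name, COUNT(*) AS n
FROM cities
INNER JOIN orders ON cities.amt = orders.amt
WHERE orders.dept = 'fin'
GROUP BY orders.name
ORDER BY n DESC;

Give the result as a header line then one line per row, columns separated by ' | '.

== RESULT ==
orders.name | n
dave | 1

Derivation:
After JOIN orders (3 rows):
cities.amt | cities.owner | orders.name | orders.dept | orders.amt | orders.price
50 | dave | gina | hr | 50 | 4
10 | dave | dave | fin | 10 | 5
60 | eve | carol | hr | 60 | 8
After WHERE (1 rows):
cities.amt | cities.owner | orders.name | orders.dept | orders.amt | orders.price
10 | dave | dave | fin | 10 | 5
After GROUP BY (1 rows):
orders.name | n
dave | 1
After ORDER BY (1 rows):
orders.name | n
dave | 1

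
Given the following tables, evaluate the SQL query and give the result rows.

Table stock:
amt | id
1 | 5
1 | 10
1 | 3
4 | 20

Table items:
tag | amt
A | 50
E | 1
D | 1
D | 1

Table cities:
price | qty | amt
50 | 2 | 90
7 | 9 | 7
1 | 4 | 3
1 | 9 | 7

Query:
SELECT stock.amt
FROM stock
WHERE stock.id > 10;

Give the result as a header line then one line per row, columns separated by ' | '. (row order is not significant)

After WHERE (1 rows):
stock.amt | stock.id
4 | 20
After SELECT (1 rows):
stock.amt
4

== RESULT ==
stock.amt
4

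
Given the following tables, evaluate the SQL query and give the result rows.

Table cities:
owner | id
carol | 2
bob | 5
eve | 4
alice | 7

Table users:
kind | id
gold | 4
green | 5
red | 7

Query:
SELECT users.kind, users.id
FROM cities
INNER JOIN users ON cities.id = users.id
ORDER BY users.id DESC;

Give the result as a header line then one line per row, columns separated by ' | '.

== RESULT ==
users.kind | users.id
red | 7
green | 5
gold | 4

Derivation:
After JOIN users (3 rows):
cities.owner | cities.id | users.kind | users.id
bob | 5 | green | 5
eve | 4 | gold | 4
alice | 7 | red | 7
After SELECT (3 rows):
users.kind | users.id
green | 5
gold | 4
red | 7
After ORDER BY (3 rows):
users.kind | users.id
red | 7
green | 5
gold | 4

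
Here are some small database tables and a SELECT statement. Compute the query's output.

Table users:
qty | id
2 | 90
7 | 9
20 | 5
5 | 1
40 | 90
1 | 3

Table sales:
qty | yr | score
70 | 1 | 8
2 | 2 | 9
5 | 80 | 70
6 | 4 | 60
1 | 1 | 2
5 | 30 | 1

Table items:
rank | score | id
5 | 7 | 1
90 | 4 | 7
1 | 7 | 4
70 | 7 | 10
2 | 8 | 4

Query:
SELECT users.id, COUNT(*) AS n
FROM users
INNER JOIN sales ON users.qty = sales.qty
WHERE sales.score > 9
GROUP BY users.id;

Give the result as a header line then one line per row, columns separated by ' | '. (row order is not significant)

After JOIN sales (4 rows):
users.qty | users.id | sales.qty | sales.yr | sales.score
2 | 90 | 2 | 2 | 9
5 | 1 | 5 | 80 | 70
5 | 1 | 5 | 30 | 1
1 | 3 | 1 | 1 | 2
After WHERE (1 rows):
users.qty | users.id | sales.qty | sales.yr | sales.score
5 | 1 | 5 | 80 | 70
After GROUP BY (1 rows):
users.id | n
1 | 1

== RESULT ==
users.id | n
1 | 1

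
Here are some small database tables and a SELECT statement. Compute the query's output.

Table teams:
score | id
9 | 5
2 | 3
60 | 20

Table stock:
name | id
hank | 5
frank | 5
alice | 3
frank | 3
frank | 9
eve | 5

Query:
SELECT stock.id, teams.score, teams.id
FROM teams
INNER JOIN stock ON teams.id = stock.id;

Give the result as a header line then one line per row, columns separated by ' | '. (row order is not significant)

== RESULT ==
stock.id | teams.score | teams.id
5 | 9 | 5
5 | 9 | 5
5 | 9 | 5
3 | 2 | 3
3 | 2 | 3

Derivation:
After JOIN stock (5 rows):
teams.score | teams.id | stock.name | stock.id
9 | 5 | hank | 5
9 | 5 | frank | 5
9 | 5 | eve | 5
2 | 3 | alice | 3
2 | 3 | frank | 3
After SELECT (5 rows):
stock.id | teams.score | teams.id
5 | 9 | 5
5 | 9 | 5
5 | 9 | 5
3 | 2 | 3
3 | 2 | 3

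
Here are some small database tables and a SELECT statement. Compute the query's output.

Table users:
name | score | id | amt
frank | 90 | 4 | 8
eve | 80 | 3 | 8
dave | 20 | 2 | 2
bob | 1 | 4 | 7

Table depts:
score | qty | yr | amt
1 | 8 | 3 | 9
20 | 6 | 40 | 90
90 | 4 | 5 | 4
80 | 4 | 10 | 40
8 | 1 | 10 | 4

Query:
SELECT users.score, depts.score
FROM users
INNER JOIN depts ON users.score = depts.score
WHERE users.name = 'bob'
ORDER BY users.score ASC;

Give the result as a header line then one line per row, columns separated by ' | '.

== RESULT ==
users.score | depts.score
1 | 1

Derivation:
After JOIN depts (4 rows):
users.name | users.score | users.id | users.amt | depts.score | depts.qty | depts.yr | depts.amt
frank | 90 | 4 | 8 | 90 | 4 | 5 | 4
eve | 80 | 3 | 8 | 80 | 4 | 10 | 40
dave | 20 | 2 | 2 | 20 | 6 | 40 | 90
bob | 1 | 4 | 7 | 1 | 8 | 3 | 9
After WHERE (1 rows):
users.name | users.score | users.id | users.amt | depts.score | depts.qty | depts.yr | depts.amt
bob | 1 | 4 | 7 | 1 | 8 | 3 | 9
After SELECT (1 rows):
users.score | depts.score
1 | 1
After ORDER BY (1 rows):
users.score | depts.score
1 | 1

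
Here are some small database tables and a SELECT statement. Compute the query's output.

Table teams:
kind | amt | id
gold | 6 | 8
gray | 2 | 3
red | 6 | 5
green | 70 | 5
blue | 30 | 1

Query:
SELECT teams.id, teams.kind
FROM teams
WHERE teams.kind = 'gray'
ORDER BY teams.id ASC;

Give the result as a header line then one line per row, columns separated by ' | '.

== RESULT ==
teams.id | teams.kind
3 | gray

Derivation:
After WHERE (1 rows):
teams.kind | teams.amt | teams.id
gray | 2 | 3
After SELECT (1 rows):
teams.id | teams.kind
3 | gray
After ORDER BY (1 rows):
teams.id | teams.kind
3 | gray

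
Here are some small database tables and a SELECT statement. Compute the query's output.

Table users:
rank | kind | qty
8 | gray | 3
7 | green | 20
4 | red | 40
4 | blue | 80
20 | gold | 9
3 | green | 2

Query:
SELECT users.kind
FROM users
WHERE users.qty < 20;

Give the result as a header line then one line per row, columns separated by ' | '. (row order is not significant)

== RESULT ==
users.kind
gray
gold
green

Derivation:
After WHERE (3 rows):
users.rank | users.kind | users.qty
8 | gray | 3
20 | gold | 9
3 | green | 2
After SELECT (3 rows):
users.kind
gray
gold
green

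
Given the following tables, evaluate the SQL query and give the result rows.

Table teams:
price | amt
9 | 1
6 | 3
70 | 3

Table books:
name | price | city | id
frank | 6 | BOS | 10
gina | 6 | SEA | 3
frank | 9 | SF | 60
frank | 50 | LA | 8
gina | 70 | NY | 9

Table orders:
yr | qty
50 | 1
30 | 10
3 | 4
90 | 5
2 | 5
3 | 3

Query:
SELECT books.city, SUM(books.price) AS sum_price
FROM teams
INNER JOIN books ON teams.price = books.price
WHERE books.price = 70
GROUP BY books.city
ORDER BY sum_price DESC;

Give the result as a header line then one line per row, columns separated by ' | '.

== RESULT ==
books.city | sum_price
NY | 70

Derivation:
After JOIN books (4 rows):
teams.price | teams.amt | books.name | books.price | books.city | books.id
9 | 1 | frank | 9 | SF | 60
6 | 3 | frank | 6 | BOS | 10
6 | 3 | gina | 6 | SEA | 3
70 | 3 | gina | 70 | NY | 9
After WHERE (1 rows):
teams.price | teams.amt | books.name | books.price | books.city | books.id
70 | 3 | gina | 70 | NY | 9
After GROUP BY (1 rows):
books.city | sum_price
NY | 70
After ORDER BY (1 rows):
books.city | sum_price
NY | 70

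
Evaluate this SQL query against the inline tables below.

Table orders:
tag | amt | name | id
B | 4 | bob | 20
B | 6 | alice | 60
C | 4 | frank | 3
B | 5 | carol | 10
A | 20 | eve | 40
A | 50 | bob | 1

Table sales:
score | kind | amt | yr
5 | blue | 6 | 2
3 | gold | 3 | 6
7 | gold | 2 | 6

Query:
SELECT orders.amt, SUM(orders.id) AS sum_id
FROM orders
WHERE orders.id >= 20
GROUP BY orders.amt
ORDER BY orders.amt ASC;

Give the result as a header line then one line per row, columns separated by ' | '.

== RESULT ==
orders.amt | sum_id
4 | 20
6 | 60
20 | 40

Derivation:
After WHERE (3 rows):
orders.tag | orders.amt | orders.name | orders.id
B | 4 | bob | 20
B | 6 | alice | 60
A | 20 | eve | 40
After GROUP BY (3 rows):
orders.amt | sum_id
4 | 20
6 | 60
20 | 40
After ORDER BY (3 rows):
orders.amt | sum_id
4 | 20
6 | 60
20 | 40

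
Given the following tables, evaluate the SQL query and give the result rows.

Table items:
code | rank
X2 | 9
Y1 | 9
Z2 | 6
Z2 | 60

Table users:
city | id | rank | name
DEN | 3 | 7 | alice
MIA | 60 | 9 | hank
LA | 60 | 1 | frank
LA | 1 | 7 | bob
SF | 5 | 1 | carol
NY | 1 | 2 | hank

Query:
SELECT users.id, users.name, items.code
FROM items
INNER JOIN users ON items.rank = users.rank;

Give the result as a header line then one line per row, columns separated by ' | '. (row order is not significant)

== RESULT ==
users.id | users.name | items.code
60 | hank | X2
60 | hank | Y1

Derivation:
After JOIN users (2 rows):
items.code | items.rank | users.city | users.id | users.rank | users.name
X2 | 9 | MIA | 60 | 9 | hank
Y1 | 9 | MIA | 60 | 9 | hank
After SELECT (2 rows):
users.id | users.name | items.code
60 | hank | X2
60 | hank | Y1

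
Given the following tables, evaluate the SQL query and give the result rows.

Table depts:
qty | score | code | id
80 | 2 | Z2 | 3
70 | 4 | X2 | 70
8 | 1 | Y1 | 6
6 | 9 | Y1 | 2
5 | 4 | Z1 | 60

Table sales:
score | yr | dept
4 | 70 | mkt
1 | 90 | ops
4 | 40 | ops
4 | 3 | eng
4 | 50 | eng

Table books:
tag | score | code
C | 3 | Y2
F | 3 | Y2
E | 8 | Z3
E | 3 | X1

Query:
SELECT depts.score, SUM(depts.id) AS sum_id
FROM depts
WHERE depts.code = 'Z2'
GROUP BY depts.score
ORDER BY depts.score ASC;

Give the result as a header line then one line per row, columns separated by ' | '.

== RESULT ==
depts.score | sum_id
2 | 3

Derivation:
After WHERE (1 rows):
depts.qty | depts.score | depts.code | depts.id
80 | 2 | Z2 | 3
After GROUP BY (1 rows):
depts.score | sum_id
2 | 3
After ORDER BY (1 rows):
depts.score | sum_id
2 | 3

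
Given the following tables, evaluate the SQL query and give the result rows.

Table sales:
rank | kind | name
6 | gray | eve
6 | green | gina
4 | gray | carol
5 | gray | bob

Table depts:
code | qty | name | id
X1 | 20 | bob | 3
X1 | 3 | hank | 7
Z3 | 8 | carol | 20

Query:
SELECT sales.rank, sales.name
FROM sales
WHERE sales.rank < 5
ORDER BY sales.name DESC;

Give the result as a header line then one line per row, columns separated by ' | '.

== RESULT ==
sales.rank | sales.name
4 | carol

Derivation:
After WHERE (1 rows):
sales.rank | sales.kind | sales.name
4 | gray | carol
After SELECT (1 rows):
sales.rank | sales.name
4 | carol
After ORDER BY (1 rows):
sales.rank | sales.name
4 | carol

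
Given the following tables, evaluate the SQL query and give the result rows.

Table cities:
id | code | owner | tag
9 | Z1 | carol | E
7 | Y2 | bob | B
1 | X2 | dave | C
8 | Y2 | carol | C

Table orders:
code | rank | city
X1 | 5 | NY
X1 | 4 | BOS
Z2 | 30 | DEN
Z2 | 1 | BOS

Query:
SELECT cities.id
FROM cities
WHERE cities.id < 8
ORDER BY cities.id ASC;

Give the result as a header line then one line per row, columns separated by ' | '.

After WHERE (2 rows):
cities.id | cities.code | cities.owner | cities.tag
7 | Y2 | bob | B
1 | X2 | dave | C
After SELECT (2 rows):
cities.id
7
1
After ORDER BY (2 rows):
cities.id
1
7

== RESULT ==
cities.id
1
7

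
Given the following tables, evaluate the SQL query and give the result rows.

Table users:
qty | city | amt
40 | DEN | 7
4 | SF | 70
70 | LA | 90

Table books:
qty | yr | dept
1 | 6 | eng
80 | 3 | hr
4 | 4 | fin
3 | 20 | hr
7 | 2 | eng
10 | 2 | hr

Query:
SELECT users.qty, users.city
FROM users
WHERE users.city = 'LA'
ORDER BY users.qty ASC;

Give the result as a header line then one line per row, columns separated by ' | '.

After WHERE (1 rows):
users.qty | users.city | users.amt
70 | LA | 90
After SELECT (1 rows):
users.qty | users.city
70 | LA
After ORDER BY (1 rows):
users.qty | users.city
70 | LA

== RESULT ==
users.qty | users.city
70 | LA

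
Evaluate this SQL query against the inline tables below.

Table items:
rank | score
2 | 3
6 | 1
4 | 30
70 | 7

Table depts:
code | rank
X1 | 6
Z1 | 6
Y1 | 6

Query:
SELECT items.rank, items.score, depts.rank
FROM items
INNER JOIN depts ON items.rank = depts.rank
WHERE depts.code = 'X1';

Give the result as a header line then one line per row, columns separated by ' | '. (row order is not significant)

== RESULT ==
items.rank | items.score | depts.rank
6 | 1 | 6

Derivation:
After JOIN depts (3 rows):
items.rank | items.score | depts.code | depts.rank
6 | 1 | X1 | 6
6 | 1 | Z1 | 6
6 | 1 | Y1 | 6
After WHERE (1 rows):
items.rank | items.score | depts.code | depts.rank
6 | 1 | X1 | 6
After SELECT (1 rows):
items.rank | items.score | depts.rank
6 | 1 | 6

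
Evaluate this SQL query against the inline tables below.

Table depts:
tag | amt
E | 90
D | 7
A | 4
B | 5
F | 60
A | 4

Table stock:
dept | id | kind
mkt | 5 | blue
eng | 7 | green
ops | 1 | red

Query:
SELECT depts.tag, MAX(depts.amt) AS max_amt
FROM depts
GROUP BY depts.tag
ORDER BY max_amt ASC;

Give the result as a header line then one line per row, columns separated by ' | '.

After GROUP BY (5 rows):
depts.tag | max_amt
E | 90
D | 7
A | 4
B | 5
F | 60
After ORDER BY (5 rows):
depts.tag | max_amt
A | 4
B | 5
D | 7
F | 60
E | 90

== RESULT ==
depts.tag | max_amt
A | 4
B | 5
D | 7
F | 60
E | 90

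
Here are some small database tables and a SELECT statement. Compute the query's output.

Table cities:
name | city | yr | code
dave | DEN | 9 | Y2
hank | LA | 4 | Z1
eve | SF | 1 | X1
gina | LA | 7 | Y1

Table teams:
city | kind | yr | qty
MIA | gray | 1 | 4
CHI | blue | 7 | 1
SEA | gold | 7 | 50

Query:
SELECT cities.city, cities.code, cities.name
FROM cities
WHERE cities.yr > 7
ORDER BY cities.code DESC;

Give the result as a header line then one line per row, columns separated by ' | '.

== RESULT ==
cities.city | cities.code | cities.name
DEN | Y2 | dave

Derivation:
After WHERE (1 rows):
cities.name | cities.city | cities.yr | cities.code
dave | DEN | 9 | Y2
After SELECT (1 rows):
cities.city | cities.code | cities.name
DEN | Y2 | dave
After ORDER BY (1 rows):
cities.city | cities.code | cities.name
DEN | Y2 | dave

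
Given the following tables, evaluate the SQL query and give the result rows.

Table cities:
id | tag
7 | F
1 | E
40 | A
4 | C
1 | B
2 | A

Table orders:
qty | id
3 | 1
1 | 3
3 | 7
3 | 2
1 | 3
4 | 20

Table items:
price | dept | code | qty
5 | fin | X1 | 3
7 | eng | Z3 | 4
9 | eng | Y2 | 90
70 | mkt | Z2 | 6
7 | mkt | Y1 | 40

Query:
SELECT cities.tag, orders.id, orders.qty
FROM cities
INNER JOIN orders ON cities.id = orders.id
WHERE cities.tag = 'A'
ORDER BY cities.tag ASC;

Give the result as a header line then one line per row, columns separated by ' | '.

After JOIN orders (4 rows):
cities.id | cities.tag | orders.qty | orders.id
7 | F | 3 | 7
1 | E | 3 | 1
1 | B | 3 | 1
2 | A | 3 | 2
After WHERE (1 rows):
cities.id | cities.tag | orders.qty | orders.id
2 | A | 3 | 2
After SELECT (1 rows):
cities.tag | orders.id | orders.qty
A | 2 | 3
After ORDER BY (1 rows):
cities.tag | orders.id | orders.qty
A | 2 | 3

== RESULT ==
cities.tag | orders.id | orders.qty
A | 2 | 3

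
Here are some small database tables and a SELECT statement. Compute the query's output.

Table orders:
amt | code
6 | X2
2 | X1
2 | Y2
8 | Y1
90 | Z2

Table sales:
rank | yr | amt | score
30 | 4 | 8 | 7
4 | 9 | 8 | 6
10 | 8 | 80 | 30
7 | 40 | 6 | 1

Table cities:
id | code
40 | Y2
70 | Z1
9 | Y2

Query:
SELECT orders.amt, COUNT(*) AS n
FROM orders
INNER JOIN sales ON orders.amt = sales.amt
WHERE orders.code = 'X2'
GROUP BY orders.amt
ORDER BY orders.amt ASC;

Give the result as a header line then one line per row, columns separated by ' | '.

After JOIN sales (3 rows):
orders.amt | orders.code | sales.rank | sales.yr | sales.amt | sales.score
6 | X2 | 7 | 40 | 6 | 1
8 | Y1 | 30 | 4 | 8 | 7
8 | Y1 | 4 | 9 | 8 | 6
After WHERE (1 rows):
orders.amt | orders.code | sales.rank | sales.yr | sales.amt | sales.score
6 | X2 | 7 | 40 | 6 | 1
After GROUP BY (1 rows):
orders.amt | n
6 | 1
After ORDER BY (1 rows):
orders.amt | n
6 | 1

== RESULT ==
orders.amt | n
6 | 1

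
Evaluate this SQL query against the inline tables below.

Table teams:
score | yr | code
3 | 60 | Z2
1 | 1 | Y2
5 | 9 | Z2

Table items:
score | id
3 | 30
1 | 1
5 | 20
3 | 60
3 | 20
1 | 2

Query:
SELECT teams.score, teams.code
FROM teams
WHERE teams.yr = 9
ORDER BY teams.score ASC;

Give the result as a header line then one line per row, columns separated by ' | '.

== RESULT ==
teams.score | teams.code
5 | Z2

Derivation:
After WHERE (1 rows):
teams.score | teams.yr | teams.code
5 | 9 | Z2
After SELECT (1 rows):
teams.score | teams.code
5 | Z2
After ORDER BY (1 rows):
teams.score | teams.code
5 | Z2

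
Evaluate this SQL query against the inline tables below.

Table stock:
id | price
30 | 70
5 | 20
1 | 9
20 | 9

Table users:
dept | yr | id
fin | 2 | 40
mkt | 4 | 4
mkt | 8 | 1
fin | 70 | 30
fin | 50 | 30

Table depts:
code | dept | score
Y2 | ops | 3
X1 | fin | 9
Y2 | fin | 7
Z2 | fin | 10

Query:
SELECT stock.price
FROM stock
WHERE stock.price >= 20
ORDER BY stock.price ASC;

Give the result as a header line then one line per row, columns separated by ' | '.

After WHERE (2 rows):
stock.id | stock.price
30 | 70
5 | 20
After SELECT (2 rows):
stock.price
70
20
After ORDER BY (2 rows):
stock.price
20
70

== RESULT ==
stock.price
20
70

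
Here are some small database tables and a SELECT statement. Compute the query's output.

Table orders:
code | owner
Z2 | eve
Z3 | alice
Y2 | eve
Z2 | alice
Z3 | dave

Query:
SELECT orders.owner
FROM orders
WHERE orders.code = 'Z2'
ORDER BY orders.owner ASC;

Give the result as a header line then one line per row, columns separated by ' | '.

== RESULT ==
orders.owner
alice
eve

Derivation:
After WHERE (2 rows):
orders.code | orders.owner
Z2 | eve
Z2 | alice
After SELECT (2 rows):
orders.owner
eve
alice
After ORDER BY (2 rows):
orders.owner
alice
eve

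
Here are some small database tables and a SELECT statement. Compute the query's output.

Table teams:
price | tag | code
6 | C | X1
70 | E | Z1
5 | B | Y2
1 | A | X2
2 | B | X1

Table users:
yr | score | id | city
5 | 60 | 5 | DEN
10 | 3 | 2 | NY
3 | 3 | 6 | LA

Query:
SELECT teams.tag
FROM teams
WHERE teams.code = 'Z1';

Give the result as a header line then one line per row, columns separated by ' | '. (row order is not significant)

After WHERE (1 rows):
teams.price | teams.tag | teams.code
70 | E | Z1
After SELECT (1 rows):
teams.tag
E

== RESULT ==
teams.tag
E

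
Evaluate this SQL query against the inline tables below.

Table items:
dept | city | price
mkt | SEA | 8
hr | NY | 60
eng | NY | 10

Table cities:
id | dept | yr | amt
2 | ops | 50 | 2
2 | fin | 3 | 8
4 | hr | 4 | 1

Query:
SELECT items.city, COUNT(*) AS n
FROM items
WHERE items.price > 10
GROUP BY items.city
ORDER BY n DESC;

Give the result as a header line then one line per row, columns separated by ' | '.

After WHERE (1 rows):
items.dept | items.city | items.price
hr | NY | 60
After GROUP BY (1 rows):
items.city | n
NY | 1
After ORDER BY (1 rows):
items.city | n
NY | 1

== RESULT ==
items.city | n
NY | 1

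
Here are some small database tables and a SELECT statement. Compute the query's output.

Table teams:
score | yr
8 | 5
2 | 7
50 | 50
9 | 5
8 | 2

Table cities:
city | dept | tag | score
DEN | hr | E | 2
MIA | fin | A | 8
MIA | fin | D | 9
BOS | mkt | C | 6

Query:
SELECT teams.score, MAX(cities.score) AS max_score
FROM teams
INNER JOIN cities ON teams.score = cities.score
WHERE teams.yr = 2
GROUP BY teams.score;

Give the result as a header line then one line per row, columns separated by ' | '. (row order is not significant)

== RESULT ==
teams.score | max_score
8 | 8

Derivation:
After JOIN cities (4 rows):
teams.score | teams.yr | cities.city | cities.dept | cities.tag | cities.score
8 | 5 | MIA | fin | A | 8
2 | 7 | DEN | hr | E | 2
9 | 5 | MIA | fin | D | 9
8 | 2 | MIA | fin | A | 8
After WHERE (1 rows):
teams.score | teams.yr | cities.city | cities.dept | cities.tag | cities.score
8 | 2 | MIA | fin | A | 8
After GROUP BY (1 rows):
teams.score | max_score
8 | 8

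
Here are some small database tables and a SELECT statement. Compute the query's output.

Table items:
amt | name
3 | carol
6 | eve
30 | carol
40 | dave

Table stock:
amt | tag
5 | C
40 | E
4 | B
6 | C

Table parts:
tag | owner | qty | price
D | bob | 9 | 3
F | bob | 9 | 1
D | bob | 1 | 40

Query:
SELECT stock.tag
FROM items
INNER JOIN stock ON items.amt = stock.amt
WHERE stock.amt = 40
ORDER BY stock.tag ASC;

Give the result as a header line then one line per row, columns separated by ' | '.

After JOIN stock (2 rows):
items.amt | items.name | stock.amt | stock.tag
6 | eve | 6 | C
40 | dave | 40 | E
After WHERE (1 rows):
items.amt | items.name | stock.amt | stock.tag
40 | dave | 40 | E
After SELECT (1 rows):
stock.tag
E
After ORDER BY (1 rows):
stock.tag
E

== RESULT ==
stock.tag
E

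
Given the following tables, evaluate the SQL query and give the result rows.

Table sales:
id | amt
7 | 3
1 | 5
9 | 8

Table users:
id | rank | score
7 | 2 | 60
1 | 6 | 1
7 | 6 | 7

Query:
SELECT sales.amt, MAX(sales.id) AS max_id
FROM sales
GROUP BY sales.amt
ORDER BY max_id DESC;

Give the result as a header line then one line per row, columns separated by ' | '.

After GROUP BY (3 rows):
sales.amt | max_id
3 | 7
5 | 1
8 | 9
After ORDER BY (3 rows):
sales.amt | max_id
8 | 9
3 | 7
5 | 1

== RESULT ==
sales.amt | max_id
8 | 9
3 | 7
5 | 1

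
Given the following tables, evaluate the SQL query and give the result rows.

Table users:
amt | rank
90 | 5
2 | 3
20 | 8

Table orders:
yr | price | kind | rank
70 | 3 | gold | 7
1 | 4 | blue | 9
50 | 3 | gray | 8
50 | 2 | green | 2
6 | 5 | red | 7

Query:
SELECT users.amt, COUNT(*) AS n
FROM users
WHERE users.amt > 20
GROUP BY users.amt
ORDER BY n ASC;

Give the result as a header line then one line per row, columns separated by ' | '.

== RESULT ==
users.amt | n
90 | 1

Derivation:
After WHERE (1 rows):
users.amt | users.rank
90 | 5
After GROUP BY (1 rows):
users.amt | n
90 | 1
After ORDER BY (1 rows):
users.amt | n
90 | 1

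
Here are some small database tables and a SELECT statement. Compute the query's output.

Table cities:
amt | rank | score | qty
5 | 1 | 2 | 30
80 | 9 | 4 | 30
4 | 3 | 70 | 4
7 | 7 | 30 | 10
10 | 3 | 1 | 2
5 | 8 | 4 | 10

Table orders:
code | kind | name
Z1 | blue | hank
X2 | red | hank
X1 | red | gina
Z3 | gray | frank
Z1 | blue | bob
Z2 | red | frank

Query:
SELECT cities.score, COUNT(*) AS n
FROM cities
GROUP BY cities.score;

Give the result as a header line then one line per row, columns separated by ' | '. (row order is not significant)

== RESULT ==
cities.score | n
2 | 1
4 | 2
70 | 1
30 | 1
1 | 1

Derivation:
After GROUP BY (5 rows):
cities.score | n
2 | 1
4 | 2
70 | 1
30 | 1
1 | 1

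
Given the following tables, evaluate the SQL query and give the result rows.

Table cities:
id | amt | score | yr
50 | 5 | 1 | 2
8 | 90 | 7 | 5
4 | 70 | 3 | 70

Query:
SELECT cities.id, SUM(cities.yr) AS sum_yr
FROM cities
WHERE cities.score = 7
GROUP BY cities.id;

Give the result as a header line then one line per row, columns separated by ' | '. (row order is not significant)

== RESULT ==
cities.id | sum_yr
8 | 5

Derivation:
After WHERE (1 rows):
cities.id | cities.amt | cities.score | cities.yr
8 | 90 | 7 | 5
After GROUP BY (1 rows):
cities.id | sum_yr
8 | 5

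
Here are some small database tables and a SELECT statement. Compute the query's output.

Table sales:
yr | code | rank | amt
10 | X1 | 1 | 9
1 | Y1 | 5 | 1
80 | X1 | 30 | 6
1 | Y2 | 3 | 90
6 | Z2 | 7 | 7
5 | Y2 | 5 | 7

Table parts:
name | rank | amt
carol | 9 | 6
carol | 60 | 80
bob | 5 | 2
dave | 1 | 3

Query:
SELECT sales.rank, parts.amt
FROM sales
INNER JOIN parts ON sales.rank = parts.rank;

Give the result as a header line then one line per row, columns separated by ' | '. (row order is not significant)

After JOIN parts (3 rows):
sales.yr | sales.code | sales.rank | sales.amt | parts.name | parts.rank | parts.amt
10 | X1 | 1 | 9 | dave | 1 | 3
1 | Y1 | 5 | 1 | bob | 5 | 2
5 | Y2 | 5 | 7 | bob | 5 | 2
After SELECT (3 rows):
sales.rank | parts.amt
1 | 3
5 | 2
5 | 2

== RESULT ==
sales.rank | parts.amt
1 | 3
5 | 2
5 | 2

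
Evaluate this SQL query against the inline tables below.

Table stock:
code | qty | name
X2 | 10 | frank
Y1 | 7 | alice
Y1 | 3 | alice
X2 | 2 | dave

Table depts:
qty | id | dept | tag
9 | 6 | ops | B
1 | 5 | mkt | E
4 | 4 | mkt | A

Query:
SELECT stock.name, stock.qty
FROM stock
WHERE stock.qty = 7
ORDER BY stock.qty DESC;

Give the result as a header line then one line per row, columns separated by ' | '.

After WHERE (1 rows):
stock.code | stock.qty | stock.name
Y1 | 7 | alice
After SELECT (1 rows):
stock.name | stock.qty
alice | 7
After ORDER BY (1 rows):
stock.name | stock.qty
alice | 7

== RESULT ==
stock.name | stock.qty
alice | 7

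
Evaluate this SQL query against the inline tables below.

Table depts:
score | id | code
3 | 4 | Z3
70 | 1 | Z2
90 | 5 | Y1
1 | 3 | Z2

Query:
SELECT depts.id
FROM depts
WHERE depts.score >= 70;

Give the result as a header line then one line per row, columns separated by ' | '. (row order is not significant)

== RESULT ==
depts.id
1
5

Derivation:
After WHERE (2 rows):
depts.score | depts.id | depts.code
70 | 1 | Z2
90 | 5 | Y1
After SELECT (2 rows):
depts.id
1
5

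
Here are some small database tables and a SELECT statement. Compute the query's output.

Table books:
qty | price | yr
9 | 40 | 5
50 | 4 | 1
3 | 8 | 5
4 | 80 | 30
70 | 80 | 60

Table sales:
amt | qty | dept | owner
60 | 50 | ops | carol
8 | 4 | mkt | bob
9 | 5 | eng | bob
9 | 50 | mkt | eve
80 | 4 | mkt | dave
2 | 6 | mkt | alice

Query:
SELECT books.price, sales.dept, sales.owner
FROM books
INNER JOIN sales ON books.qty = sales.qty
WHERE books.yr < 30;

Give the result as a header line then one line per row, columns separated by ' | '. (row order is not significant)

After JOIN sales (4 rows):
books.qty | books.price | books.yr | sales.amt | sales.qty | sales.dept | sales.owner
50 | 4 | 1 | 60 | 50 | ops | carol
50 | 4 | 1 | 9 | 50 | mkt | eve
4 | 80 | 30 | 8 | 4 | mkt | bob
4 | 80 | 30 | 80 | 4 | mkt | dave
After WHERE (2 rows):
books.qty | books.price | books.yr | sales.amt | sales.qty | sales.dept | sales.owner
50 | 4 | 1 | 60 | 50 | ops | carol
50 | 4 | 1 | 9 | 50 | mkt | eve
After SELECT (2 rows):
books.price | sales.dept | sales.owner
4 | ops | carol
4 | mkt | eve

== RESULT ==
books.price | sales.dept | sales.owner
4 | ops | carol
4 | mkt | eve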